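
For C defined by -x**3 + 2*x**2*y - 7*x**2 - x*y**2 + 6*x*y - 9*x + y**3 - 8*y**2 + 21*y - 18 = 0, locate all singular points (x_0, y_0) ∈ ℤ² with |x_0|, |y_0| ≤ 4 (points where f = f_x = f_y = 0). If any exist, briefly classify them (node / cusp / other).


Singular points: {(0, 3)}; classification: node.

Compute partial derivatives:
  f_x = -3*x**2 + 4*x*y - 14*x - y**2 + 6*y - 9.
  f_y = 2*x**2 - 2*x*y + 6*x + 3*y**2 - 16*y + 21.
Scan x_0 ∈ {−4, ..., 4}. For each x_0, f_y(x_0, y) is a polynomial in y; find its integer roots y ∈ {−4, ..., 4}, then test f_x and f at those candidates.
  x = -4: f_y(-4, y) = 3*y**2 - 8*y + 29; no integer root y with |y| ≤ 4.
  x = -3: f_y(-3, y) = 3*y**2 - 10*y + 21; no integer root y with |y| ≤ 4.
  x = -2: f_y(-2, y) = 3*y**2 - 12*y + 17; no integer root y with |y| ≤ 4.
  x = -1: f_y(-1, y) = 3*y**2 - 14*y + 17; no integer root y with |y| ≤ 4.
  x = 0: f_y(0, y) = 3*y**2 - 16*y + 21; vanishes at y ∈ {3}. (0, 3): f_x = 0, f = 0 — SINGULAR.
  x = 1: f_y(1, y) = 3*y**2 - 18*y + 29; no integer root y with |y| ≤ 4.
  x = 2: f_y(2, y) = 3*y**2 - 20*y + 41; no integer root y with |y| ≤ 4.
  x = 3: f_y(3, y) = 3*y**2 - 22*y + 57; no integer root y with |y| ≤ 4.
  x = 4: f_y(4, y) = 3*y**2 - 24*y + 77; no integer root y with |y| ≤ 4.
Only singular point on the grid: (0, 3).
Classify: substitute x = 0 + u, y = 3 + v and expand: f = -u**3 + 2*u**2*v - u**2 - u*v**2 + v**3 + v**2.
No constant or linear terms (consistent with a singular point). Quadratic part: -u**2 + v**2. Cubic part: -u**3 + 2*u**2*v - u*v**2 + v**3.
The quadratic part v**2 - u**2 = (v − u)(v + u) splits into two distinct linear factors, so there are two distinct tangent lines y − 3 = ±(x − 0) — this is a node (ordinary double point).
Classification: node.


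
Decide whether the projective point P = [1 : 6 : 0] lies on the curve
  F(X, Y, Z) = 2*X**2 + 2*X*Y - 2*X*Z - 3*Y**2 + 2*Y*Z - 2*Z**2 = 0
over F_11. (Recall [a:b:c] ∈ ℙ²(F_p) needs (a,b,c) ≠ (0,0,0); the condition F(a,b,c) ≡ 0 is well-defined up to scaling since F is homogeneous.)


F(1,6,0) ≡ 5 (mod 11); P is NOT on the curve.

Evaluate F(1, 6, 0) term-by-term (mod 11).
  2*X**2 ↦ 2·1·1·1 = 2
  2*X*Y ↦ 2·1·6·1 = 12
  -2*X*Z ↦ -2·1·1·0 = 0
  -3*Y**2 ↦ -3·1·36·1 = -108
  2*Y*Z ↦ 2·1·6·0 = 0
  -2*Z**2 ↦ -2·1·1·0 = 0
Sum: F(1, 6, 0) = (2) + (12) + (0) + (-108) + (0) + (0) = -94.
Reducing mod 11: -94 ≡ 5 (mod 11).
Since F(a, b, c) ≡ 5 ≠ 0 (mod 11), P does NOT lie on the curve.


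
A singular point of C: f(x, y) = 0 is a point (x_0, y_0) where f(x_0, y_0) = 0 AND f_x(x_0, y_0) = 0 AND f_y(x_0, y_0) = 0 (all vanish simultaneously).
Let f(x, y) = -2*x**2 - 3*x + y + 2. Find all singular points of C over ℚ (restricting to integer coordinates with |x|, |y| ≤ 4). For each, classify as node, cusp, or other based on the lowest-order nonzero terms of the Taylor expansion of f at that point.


No singular points in the scanned grid; C is smooth there.

Compute partial derivatives:
  f_x = -4*x - 3.
  f_y = 1.
f_y = 1 is a nonzero constant, so f_y never vanishes: no point (x, y) can satisfy f = f_x = f_y = 0. In particular no (x, y) ∈ {−4, ..., 4}² is singular; the curve is smooth.


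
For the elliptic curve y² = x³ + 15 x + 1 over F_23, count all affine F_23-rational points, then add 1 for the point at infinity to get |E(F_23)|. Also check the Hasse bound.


Affine points = {(0, 1), (0, 22), (2, 4), (2, 19), (3, 2), (3, 21), (6, 10), (6, 13), (7, 9), (7, 14), (8, 9), (8, 14), (10, 1), (10, 22), (11, 5), (11, 18), (12, 0), (13, 1), (13, 22), (15, 6), (15, 17), (16, 6), (16, 17), (18, 10), (18, 13), (21, 3), (21, 20), (22, 10), (22, 13)}; affine count = 29; |E(F_23)| = 30.

Discriminant check: Δ ∝ 4a³ + 27b² = 4·15³ + 27·1² = 4·3375 + 27·1 ≡ 3 (mod 23). Nonzero ⇒ E is nonsingular.
For each x ∈ F_23, compute rhs = x³ + 15·x + 1 mod 23, then count y ∈ F_23 with y² ≡ rhs.
  x = 0: rhs = 1, matching y values: 1, 22 (2 points).
  x = 1: rhs = 17, matching y values: none (0 points).
  x = 2: rhs = 16, matching y values: 4, 19 (2 points).
  x = 3: rhs = 4, matching y values: 2, 21 (2 points).
  x = 4: rhs = 10, matching y values: none (0 points).
  x = 5: rhs = 17, matching y values: none (0 points).
  x = 6: rhs = 8, matching y values: 10, 13 (2 points).
  x = 7: rhs = 12, matching y values: 9, 14 (2 points).
  x = 8: rhs = 12, matching y values: 9, 14 (2 points).
  x = 9: rhs = 14, matching y values: none (0 points).
  x = 10: rhs = 1, matching y values: 1, 22 (2 points).
  x = 11: rhs = 2, matching y values: 5, 18 (2 points).
  x = 12: rhs = 0, matching y values: 0 (1 points).
  x = 13: rhs = 1, matching y values: 1, 22 (2 points).
  x = 14: rhs = 11, matching y values: none (0 points).
  x = 15: rhs = 13, matching y values: 6, 17 (2 points).
  x = 16: rhs = 13, matching y values: 6, 17 (2 points).
  x = 17: rhs = 17, matching y values: none (0 points).
  x = 18: rhs = 8, matching y values: 10, 13 (2 points).
  x = 19: rhs = 15, matching y values: none (0 points).
  x = 20: rhs = 21, matching y values: none (0 points).
  x = 21: rhs = 9, matching y values: 3, 20 (2 points).
  x = 22: rhs = 8, matching y values: 10, 13 (2 points).
Total affine count: 29.
Full point count |E(F_23)| = 29 + 1 = 30.
Hasse bound: |30 − (23+1)| = |6| = 6 ≤ 2√23 ≈ 9.5917 ✓.


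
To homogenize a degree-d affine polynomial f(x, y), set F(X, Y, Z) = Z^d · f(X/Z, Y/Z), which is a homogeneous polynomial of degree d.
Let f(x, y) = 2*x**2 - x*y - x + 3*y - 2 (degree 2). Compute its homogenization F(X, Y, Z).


F(X, Y, Z) = 2*X**2 - X*Y - X*Z + 3*Y*Z - 2*Z**2

deg(f) = 2.
Substitute x = X/Z, y = Y/Z into f, then multiply by Z^2.
  monomial 2·x^2·y^0 ↦ 2·X^2·Y^0·Z^0.
  monomial -1·x^1·y^1 ↦ -1·X^1·Y^1·Z^0.
  monomial -1·x^1·y^0 ↦ -1·X^1·Y^0·Z^1.
  monomial 3·x^0·y^1 ↦ 3·X^0·Y^1·Z^1.
  monomial -2·x^0·y^0 ↦ -2·X^0·Y^0·Z^2.
Collecting: F(X, Y, Z) = 2*X**2 - X*Y - X*Z + 3*Y*Z - 2*Z**2.


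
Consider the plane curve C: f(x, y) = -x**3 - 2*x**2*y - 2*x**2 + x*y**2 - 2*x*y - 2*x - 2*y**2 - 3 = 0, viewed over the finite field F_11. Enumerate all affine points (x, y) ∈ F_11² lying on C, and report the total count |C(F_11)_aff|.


Affine F_11-points: {(0, 2), (0, 9), (2, 10), (3, 1), (4, 3), (4, 6), (5, 3), (5, 6), (7, 8), (7, 10), (10, 5), (10, 6)}; count = 12.

For each of the 121 pairs (x, y) ∈ F_11², evaluate f(x, y) mod 11. Record the zeros.
  x = 0: [0↦8, 1↦6, 2↦0, 3↦1, 4↦9, 5↦2, 6↦2, 7↦9, 8↦1, 9↦0, 10↦6]  zeros at y ∈ {2, 9}
  x = 1: [0↦3, 1↦9, 2↦2, 3↦4, 4↦4, 5↦2, 6↦9, 7↦3, 8↦6, 9↦7, 10↦6]  zeros at y ∈ ∅
  x = 2: [0↦10, 1↦9, 2↦8, 3↦7, 4↦6, 5↦5, 6↦4, 7↦3, 8↦2, 9↦1, 10↦0]  zeros at y ∈ {10}
  x = 3: [0↦1, 1↦0, 2↦1, 3↦4, 4↦9, 5↦5, 6↦3, 7↦3, 8↦5, 9↦9, 10↦4]  zeros at y ∈ {1}
  x = 4: [0↦3, 1↦9, 2↦8, 3↦0, 4↦7, 5↦7, 6↦0, 7↦8, 8↦9, 9↦3, 10↦1]  zeros at y ∈ {3, 6}
  x = 5: [0↦10, 1↦8, 2↦1, 3↦0, 4↦5, 5↦5, 6↦0, 7↦1, 8↦8, 9↦10, 10↦7]  zeros at y ∈ {3, 6}
  x = 6: [0↦5, 1↦2, 2↦7, 3↦9, 4↦8, 5↦4, 6↦8, 7↦9, 8↦7, 9↦2, 10↦5]  zeros at y ∈ ∅
  x = 7: [0↦4, 1↦7, 2↦9, 3↦10, 4↦10, 5↦9, 6↦7, 7↦4, 8↦0, 9↦6, 10↦0]  zeros at y ∈ {8, 10}
  x = 8: [0↦1, 1↦6, 2↦1, 3↦8, 4↦5, 5↦3, 6↦2, 7↦2, 8↦3, 9↦5, 10↦8]  zeros at y ∈ ∅
  x = 9: [0↦1, 1↦4, 2↦10, 3↦8, 4↦9, 5↦2, 6↦9, 7↦8, 8↦10, 9↦4, 10↦1]  zeros at y ∈ ∅
  x = 10: [0↦9, 1↦6, 2↦8, 3↦4, 4↦5, 5↦0, 6↦0, 7↦5, 8↦4, 9↦8, 10↦6]  zeros at y ∈ {5, 6}
Collecting zeros: affine points = {(0, 2), (0, 9), (2, 10), (3, 1), (4, 3), (4, 6), (5, 3), (5, 6), (7, 8), (7, 10), (10, 5), (10, 6)}.
Total count |C(F_11)_aff| = 12.


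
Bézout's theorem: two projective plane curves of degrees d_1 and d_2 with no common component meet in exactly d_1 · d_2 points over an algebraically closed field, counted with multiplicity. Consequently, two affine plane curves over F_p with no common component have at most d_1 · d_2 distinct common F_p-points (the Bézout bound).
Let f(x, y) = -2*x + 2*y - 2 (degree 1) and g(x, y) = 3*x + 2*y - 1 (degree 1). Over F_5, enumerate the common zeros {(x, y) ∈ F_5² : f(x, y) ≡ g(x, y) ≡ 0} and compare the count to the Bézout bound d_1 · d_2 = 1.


Common zeros: ∅; count = 0; Bézout bound = 1.

deg(f) = 1, deg(g) = 1, so Bézout bound = 1.
Scan x ∈ F_5. For each x, list the y ∈ F_5 with f(x, y) ≡ 0 and those with g(x, y) ≡ 0 (mod 5); the common zeros in that column are the intersection.
  x = 0: f ≡ 0 at y ∈ {1}; g ≡ 0 at y ∈ {3}; common: ∅.
  x = 1: f ≡ 0 at y ∈ {2}; g ≡ 0 at y ∈ {4}; common: ∅.
  x = 2: f ≡ 0 at y ∈ {3}; g ≡ 0 at y ∈ {0}; common: ∅.
  x = 3: f ≡ 0 at y ∈ {4}; g ≡ 0 at y ∈ {1}; common: ∅.
  x = 4: f ≡ 0 at y ∈ {0}; g ≡ 0 at y ∈ {2}; common: ∅.
Collecting: common zeros = ∅, so the count is 0.
Comparison with the Bézout bound: 0 ≤ 1 = deg(f)·deg(g), as expected for curves with no common component (the affine F_5-count falls short of the bound because intersections may lie at infinity, over extension fields, or carry multiplicity).


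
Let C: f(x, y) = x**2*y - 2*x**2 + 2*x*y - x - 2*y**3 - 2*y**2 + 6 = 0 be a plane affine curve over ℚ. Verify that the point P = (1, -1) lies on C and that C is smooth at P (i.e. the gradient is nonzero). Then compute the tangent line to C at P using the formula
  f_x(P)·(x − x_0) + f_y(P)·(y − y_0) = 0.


Tangent line at P: -9*x + y + 10 = 0.

Step 1: f(1, -1) = 0, so P lies on C.
Step 2: partial derivatives
  f_x(x, y) = 2*x*y - 4*x + 2*y - 1, f_y(x, y) = x**2 + 2*x - 6*y**2 - 4*y.
  f_x(P) = -9, f_y(P) = 1 (gradient nonzero, so P is smooth).
Step 3: tangent line at P: -9·(x − 1) + 1·(y − -1) = 0.
Expanding: -9*x + y + 10 = 0.


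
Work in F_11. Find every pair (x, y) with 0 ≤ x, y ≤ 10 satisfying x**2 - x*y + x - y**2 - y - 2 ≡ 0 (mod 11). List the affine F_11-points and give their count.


Affine F_11-points: {(0, 4), (0, 6), (1, 0), (1, 9), (2, 1), (2, 7), (3, 3), (3, 4), (4, 7), (4, 10), (5, 6), (5, 10), (6, 2), (7, 5), (7, 9), (8, 5), (8, 8), (9, 0), (9, 1), (10, 3), (10, 8)}; count = 21.

For each of the 121 pairs (x, y) ∈ F_11², evaluate f(x, y) mod 11. Record the zeros.
  x = 0: [0↦9, 1↦7, 2↦3, 3↦8, 4↦0, 5↦1, 6↦0, 7↦8, 8↦3, 9↦7, 10↦9]  zeros at y ∈ {4, 6}
  x = 1: [0↦0, 1↦8, 2↦3, 3↦7, 4↦9, 5↦9, 6↦7, 7↦3, 8↦8, 9↦0, 10↦1]  zeros at y ∈ {0, 9}
  x = 2: [0↦4, 1↦0, 2↦5, 3↦8, 4↦9, 5↦8, 6↦5, 7↦0, 8↦4, 9↦6, 10↦6]  zeros at y ∈ {1, 7}
  x = 3: [0↦10, 1↦5, 2↦9, 3↦0, 4↦0, 5↦9, 6↦5, 7↦10, 8↦2, 9↦3, 10↦2]  zeros at y ∈ {3, 4}
  x = 4: [0↦7, 1↦1, 2↦4, 3↦5, 4↦4, 5↦1, 6↦7, 7↦0, 8↦2, 9↦2, 10↦0]  zeros at y ∈ {7, 10}
  x = 5: [0↦6, 1↦10, 2↦1, 3↦1, 4↦10, 5↦6, 6↦0, 7↦3, 8↦4, 9↦3, 10↦0]  zeros at y ∈ {6, 10}
  x = 6: [0↦7, 1↦10, 2↦0, 3↦10, 4↦7, 5↦2, 6↦6, 7↦8, 8↦8, 9↦6, 10↦2]  zeros at y ∈ {2}
  x = 7: [0↦10, 1↦1, 2↦1, 3↦10, 4↦6, 5↦0, 6↦3, 7↦4, 8↦3, 9↦0, 10↦6]  zeros at y ∈ {5, 9}
  x = 8: [0↦4, 1↦5, 2↦4, 3↦1, 4↦7, 5↦0, 6↦2, 7↦2, 8↦0, 9↦7, 10↦1]  zeros at y ∈ {5, 8}
  x = 9: [0↦0, 1↦0, 2↦9, 3↦5, 4↦10, 5↦2, 6↦3, 7↦2, 8↦10, 9↦5, 10↦9]  zeros at y ∈ {0, 1}
  x = 10: [0↦9, 1↦8, 2↦5, 3↦0, 4↦4, 5↦6, 6↦6, 7↦4, 8↦0, 9↦5, 10↦8]  zeros at y ∈ {3, 8}
Collecting zeros: affine points = {(0, 4), (0, 6), (1, 0), (1, 9), (2, 1), (2, 7), (3, 3), (3, 4), (4, 7), (4, 10), (5, 6), (5, 10), (6, 2), (7, 5), (7, 9), (8, 5), (8, 8), (9, 0), (9, 1), (10, 3), (10, 8)}.
Total count |C(F_11)_aff| = 21.


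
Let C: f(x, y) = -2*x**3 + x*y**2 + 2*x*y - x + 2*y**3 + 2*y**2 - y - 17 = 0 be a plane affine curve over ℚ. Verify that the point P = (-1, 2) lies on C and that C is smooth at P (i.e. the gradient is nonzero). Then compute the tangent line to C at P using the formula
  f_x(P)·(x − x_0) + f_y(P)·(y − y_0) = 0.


Tangent line at P: x + 25*y - 49 = 0.

Step 1: f(-1, 2) = 0, so P lies on C.
Step 2: partial derivatives
  f_x(x, y) = -6*x**2 + y**2 + 2*y - 1, f_y(x, y) = 2*x*y + 2*x + 6*y**2 + 4*y - 1.
  f_x(P) = 1, f_y(P) = 25 (gradient nonzero, so P is smooth).
Step 3: tangent line at P: 1·(x − -1) + 25·(y − 2) = 0.
Expanding: x + 25*y - 49 = 0.


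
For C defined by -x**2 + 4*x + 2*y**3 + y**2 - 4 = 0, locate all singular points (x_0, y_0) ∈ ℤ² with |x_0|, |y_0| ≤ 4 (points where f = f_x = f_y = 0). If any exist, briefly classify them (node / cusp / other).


Singular points: {(2, 0)}; classification: node.

Compute partial derivatives:
  f_x = 4 - 2*x.
  f_y = 6*y**2 + 2*y.
Scan x_0 ∈ {−4, ..., 4}. For each x_0, f_y(x_0, y) is a polynomial in y; find its integer roots y ∈ {−4, ..., 4}, then test f_x and f at those candidates.
  x = -4: f_y(-4, y) = 6*y**2 + 2*y; vanishes at y ∈ {0}. (-4, 0): f_x = 12 ≠ 0.
  x = -3: f_y(-3, y) = 6*y**2 + 2*y; vanishes at y ∈ {0}. (-3, 0): f_x = 10 ≠ 0.
  x = -2: f_y(-2, y) = 6*y**2 + 2*y; vanishes at y ∈ {0}. (-2, 0): f_x = 8 ≠ 0.
  x = -1: f_y(-1, y) = 6*y**2 + 2*y; vanishes at y ∈ {0}. (-1, 0): f_x = 6 ≠ 0.
  x = 0: f_y(0, y) = 6*y**2 + 2*y; vanishes at y ∈ {0}. (0, 0): f_x = 4 ≠ 0.
  x = 1: f_y(1, y) = 6*y**2 + 2*y; vanishes at y ∈ {0}. (1, 0): f_x = 2 ≠ 0.
  x = 2: f_y(2, y) = 6*y**2 + 2*y; vanishes at y ∈ {0}. (2, 0): f_x = 0, f = 0 — SINGULAR.
  x = 3: f_y(3, y) = 6*y**2 + 2*y; vanishes at y ∈ {0}. (3, 0): f_x = -2 ≠ 0.
  x = 4: f_y(4, y) = 6*y**2 + 2*y; vanishes at y ∈ {0}. (4, 0): f_x = -4 ≠ 0.
Only singular point on the grid: (2, 0).
Classify: substitute x = 2 + u, y = 0 + v and expand: f = -u**2 + 2*v**3 + v**2.
No constant or linear terms (consistent with a singular point). Quadratic part: -u**2 + v**2. Cubic part: 2*v**3.
The quadratic part v**2 - u**2 = (v − u)(v + u) splits into two distinct linear factors, so there are two distinct tangent lines y − 0 = ±(x − 2) — this is a node (ordinary double point).
Classification: node.


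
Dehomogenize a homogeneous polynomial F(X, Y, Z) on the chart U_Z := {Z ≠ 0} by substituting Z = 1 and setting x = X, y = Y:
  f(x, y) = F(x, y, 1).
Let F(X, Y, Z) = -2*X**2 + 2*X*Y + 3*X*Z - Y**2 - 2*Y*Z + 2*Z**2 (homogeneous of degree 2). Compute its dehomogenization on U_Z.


f(x, y) = -2*x**2 + 2*x*y + 3*x - y**2 - 2*y + 2

On U_Z we set Z = 1. Each monomial c·X^i·Y^j·Z^k in F becomes c·x^i·y^j·1^k = c·x^i·y^j.
Substituting Z = 1: F(X, Y, 1) = -2*x**2 + 2*x*y + 3*x - y**2 - 2*y + 2.
Note: deg(f) ≤ deg(F) = 2; strict inequality happens when F is divisible by Z (lost terms).


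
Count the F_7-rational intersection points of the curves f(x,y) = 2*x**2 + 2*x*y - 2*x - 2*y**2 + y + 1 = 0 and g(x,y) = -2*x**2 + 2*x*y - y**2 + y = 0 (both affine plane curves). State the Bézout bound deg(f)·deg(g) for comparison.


Common zeros: {(0, 1), (4, 6)}; count = 2; Bézout bound = 4.

deg(f) = 2, deg(g) = 2, so Bézout bound = 4.
Scan x ∈ F_7. For each x, list the y ∈ F_7 with f(x, y) ≡ 0 and those with g(x, y) ≡ 0 (mod 7); the common zeros in that column are the intersection.
  x = 0: f ≡ 0 at y ∈ {1, 3}; g ≡ 0 at y ∈ {0, 1}; common: {1}.
  x = 1: f ≡ 0 at y ∈ ∅; g ≡ 0 at y ∈ {1, 2}; common: ∅.
  x = 2: f ≡ 0 at y ∈ {2, 4}; g ≡ 0 at y ∈ {6}; common: ∅.
  x = 3: f ≡ 0 at y ∈ ∅; g ≡ 0 at y ∈ ∅; common: ∅.
  x = 4: f ≡ 0 at y ∈ {2, 6}; g ≡ 0 at y ∈ {3, 6}; common: {6}.
  x = 5: f ≡ 0 at y ∈ {3, 6}; g ≡ 0 at y ∈ ∅; common: ∅.
  x = 6: f ≡ 0 at y ∈ ∅; g ≡ 0 at y ∈ {3}; common: ∅.
Collecting: common zeros = {(0, 1), (4, 6)}, so the count is 2.
Comparison with the Bézout bound: 2 ≤ 4 = deg(f)·deg(g), as expected for curves with no common component (the affine F_7-count falls short of the bound because intersections may lie at infinity, over extension fields, or carry multiplicity).


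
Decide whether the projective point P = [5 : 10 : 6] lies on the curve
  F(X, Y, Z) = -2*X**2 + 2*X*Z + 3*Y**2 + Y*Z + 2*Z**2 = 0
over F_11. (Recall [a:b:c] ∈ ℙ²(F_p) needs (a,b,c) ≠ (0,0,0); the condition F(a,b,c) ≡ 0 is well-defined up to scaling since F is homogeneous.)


F(5,10,6) ≡ 2 (mod 11); P is NOT on the curve.

Evaluate F(5, 10, 6) term-by-term (mod 11).
  -2*X**2 ↦ -2·25·1·1 = -50
  2*X*Z ↦ 2·5·1·6 = 60
  3*Y**2 ↦ 3·1·100·1 = 300
  Y*Z ↦ 1·1·10·6 = 60
  2*Z**2 ↦ 2·1·1·36 = 72
Sum: F(5, 10, 6) = (-50) + (60) + (300) + (60) + (72) = 442.
Reducing mod 11: 442 ≡ 2 (mod 11).
Since F(a, b, c) ≡ 2 ≠ 0 (mod 11), P does NOT lie on the curve.


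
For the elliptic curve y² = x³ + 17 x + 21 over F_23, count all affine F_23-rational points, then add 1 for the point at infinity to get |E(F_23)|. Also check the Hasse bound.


Affine points = {(1, 4), (1, 19), (5, 1), (5, 22), (7, 0), (8, 5), (8, 18), (9, 11), (9, 12), (10, 8), (10, 15), (13, 1), (13, 22), (14, 6), (14, 17), (17, 5), (17, 18), (18, 8), (18, 15), (19, 2), (19, 21), (20, 9), (20, 14), (21, 5), (21, 18), (22, 7), (22, 16)}; affine count = 27; |E(F_23)| = 28.

Discriminant check: Δ ∝ 4a³ + 27b² = 4·17³ + 27·21² = 4·4913 + 27·441 ≡ 3 (mod 23). Nonzero ⇒ E is nonsingular.
For each x ∈ F_23, compute rhs = x³ + 17·x + 21 mod 23, then count y ∈ F_23 with y² ≡ rhs.
  x = 0: rhs = 21, matching y values: none (0 points).
  x = 1: rhs = 16, matching y values: 4, 19 (2 points).
  x = 2: rhs = 17, matching y values: none (0 points).
  x = 3: rhs = 7, matching y values: none (0 points).
  x = 4: rhs = 15, matching y values: none (0 points).
  x = 5: rhs = 1, matching y values: 1, 22 (2 points).
  x = 6: rhs = 17, matching y values: none (0 points).
  x = 7: rhs = 0, matching y values: 0 (1 points).
  x = 8: rhs = 2, matching y values: 5, 18 (2 points).
  x = 9: rhs = 6, matching y values: 11, 12 (2 points).
  x = 10: rhs = 18, matching y values: 8, 15 (2 points).
  x = 11: rhs = 21, matching y values: none (0 points).
  x = 12: rhs = 21, matching y values: none (0 points).
  x = 13: rhs = 1, matching y values: 1, 22 (2 points).
  x = 14: rhs = 13, matching y values: 6, 17 (2 points).
  x = 15: rhs = 17, matching y values: none (0 points).
  x = 16: rhs = 19, matching y values: none (0 points).
  x = 17: rhs = 2, matching y values: 5, 18 (2 points).
  x = 18: rhs = 18, matching y values: 8, 15 (2 points).
  x = 19: rhs = 4, matching y values: 2, 21 (2 points).
  x = 20: rhs = 12, matching y values: 9, 14 (2 points).
  x = 21: rhs = 2, matching y values: 5, 18 (2 points).
  x = 22: rhs = 3, matching y values: 7, 16 (2 points).
Total affine count: 27.
Full point count |E(F_23)| = 27 + 1 = 28.
Hasse bound: |28 − (23+1)| = |4| = 4 ≤ 2√23 ≈ 9.5917 ✓.


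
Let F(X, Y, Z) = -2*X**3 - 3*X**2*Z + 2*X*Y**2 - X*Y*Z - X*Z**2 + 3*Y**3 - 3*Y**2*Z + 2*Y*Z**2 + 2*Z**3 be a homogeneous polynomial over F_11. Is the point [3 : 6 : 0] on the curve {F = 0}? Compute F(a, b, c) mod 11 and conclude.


F(3,6,0) ≡ 7 (mod 11); P is NOT on the curve.

Evaluate F(3, 6, 0) term-by-term (mod 11).
  -2*X**3 ↦ -2·27·1·1 = -54
  -3*X**2*Z ↦ -3·9·1·0 = 0
  2*X*Y**2 ↦ 2·3·36·1 = 216
  -X*Y*Z ↦ -1·3·6·0 = 0
  -X*Z**2 ↦ -1·3·1·0 = 0
  3*Y**3 ↦ 3·1·216·1 = 648
  -3*Y**2*Z ↦ -3·1·36·0 = 0
  2*Y*Z**2 ↦ 2·1·6·0 = 0
  2*Z**3 ↦ 2·1·1·0 = 0
Sum: F(3, 6, 0) = (-54) + (0) + (216) + (0) + (0) + (648) + (0) + (0) + (0) = 810.
Reducing mod 11: 810 ≡ 7 (mod 11).
Since F(a, b, c) ≡ 7 ≠ 0 (mod 11), P does NOT lie on the curve.


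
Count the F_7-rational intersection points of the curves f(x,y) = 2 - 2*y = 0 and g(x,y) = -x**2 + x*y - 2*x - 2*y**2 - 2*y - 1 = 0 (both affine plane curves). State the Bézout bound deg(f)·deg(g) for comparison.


Common zeros: {(1, 1), (5, 1)}; count = 2; Bézout bound = 2.

deg(f) = 1, deg(g) = 2, so Bézout bound = 2.
Scan x ∈ F_7. For each x, list the y ∈ F_7 with f(x, y) ≡ 0 and those with g(x, y) ≡ 0 (mod 7); the common zeros in that column are the intersection.
  x = 0: f ≡ 0 at y ∈ {1}; g ≡ 0 at y ∈ ∅; common: ∅.
  x = 1: f ≡ 0 at y ∈ {1}; g ≡ 0 at y ∈ {1, 2}; common: {1}.
  x = 2: f ≡ 0 at y ∈ {1}; g ≡ 0 at y ∈ ∅; common: ∅.
  x = 3: f ≡ 0 at y ∈ {1}; g ≡ 0 at y ∈ ∅; common: ∅.
  x = 4: f ≡ 0 at y ∈ {1}; g ≡ 0 at y ∈ {4}; common: ∅.
  x = 5: f ≡ 0 at y ∈ {1}; g ≡ 0 at y ∈ {1, 4}; common: {1}.
  x = 6: f ≡ 0 at y ∈ {1}; g ≡ 0 at y ∈ {0, 2}; common: ∅.
Collecting: common zeros = {(1, 1), (5, 1)}, so the count is 2.
Comparison with the Bézout bound: 2 ≤ 2 = deg(f)·deg(g), as expected for curves with no common component (the bound is attained).


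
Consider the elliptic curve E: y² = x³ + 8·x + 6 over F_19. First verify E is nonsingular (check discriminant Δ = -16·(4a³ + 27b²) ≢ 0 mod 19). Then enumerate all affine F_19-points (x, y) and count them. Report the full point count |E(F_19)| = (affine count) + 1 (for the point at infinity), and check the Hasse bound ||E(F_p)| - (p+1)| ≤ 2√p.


Affine points = {(0, 5), (0, 14), (2, 7), (2, 12), (3, 0), (4, 8), (4, 11), (5, 0), (6, 2), (6, 17), (7, 5), (7, 14), (9, 3), (9, 16), (11, 0), (12, 5), (12, 14), (15, 9), (15, 10), (17, 1), (17, 18), (18, 4), (18, 15)}; affine count = 23; |E(F_19)| = 24.

Discriminant check: Δ ∝ 4a³ + 27b² = 4·8³ + 27·6² = 4·512 + 27·36 ≡ 18 (mod 19). Nonzero ⇒ E is nonsingular.
For each x ∈ F_19, compute rhs = x³ + 8·x + 6 mod 19, then count y ∈ F_19 with y² ≡ rhs.
  x = 0: rhs = 6, matching y values: 5, 14 (2 points).
  x = 1: rhs = 15, matching y values: none (0 points).
  x = 2: rhs = 11, matching y values: 7, 12 (2 points).
  x = 3: rhs = 0, matching y values: 0 (1 points).
  x = 4: rhs = 7, matching y values: 8, 11 (2 points).
  x = 5: rhs = 0, matching y values: 0 (1 points).
  x = 6: rhs = 4, matching y values: 2, 17 (2 points).
  x = 7: rhs = 6, matching y values: 5, 14 (2 points).
  x = 8: rhs = 12, matching y values: none (0 points).
  x = 9: rhs = 9, matching y values: 3, 16 (2 points).
  x = 10: rhs = 3, matching y values: none (0 points).
  x = 11: rhs = 0, matching y values: 0 (1 points).
  x = 12: rhs = 6, matching y values: 5, 14 (2 points).
  x = 13: rhs = 8, matching y values: none (0 points).
  x = 14: rhs = 12, matching y values: none (0 points).
  x = 15: rhs = 5, matching y values: 9, 10 (2 points).
  x = 16: rhs = 12, matching y values: none (0 points).
  x = 17: rhs = 1, matching y values: 1, 18 (2 points).
  x = 18: rhs = 16, matching y values: 4, 15 (2 points).
Total affine count: 23.
Full point count |E(F_19)| = 23 + 1 = 24.
Hasse bound: |24 − (19+1)| = |4| = 4 ≤ 2√19 ≈ 8.7178 ✓.


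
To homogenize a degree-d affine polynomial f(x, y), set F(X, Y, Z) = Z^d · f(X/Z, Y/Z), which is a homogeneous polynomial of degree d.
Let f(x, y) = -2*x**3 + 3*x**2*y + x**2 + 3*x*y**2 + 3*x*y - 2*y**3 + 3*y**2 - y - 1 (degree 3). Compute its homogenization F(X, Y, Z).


F(X, Y, Z) = -2*X**3 + 3*X**2*Y + X**2*Z + 3*X*Y**2 + 3*X*Y*Z - 2*Y**3 + 3*Y**2*Z - Y*Z**2 - Z**3

deg(f) = 3.
Substitute x = X/Z, y = Y/Z into f, then multiply by Z^3.
  monomial -2·x^3·y^0 ↦ -2·X^3·Y^0·Z^0.
  monomial 3·x^2·y^1 ↦ 3·X^2·Y^1·Z^0.
  monomial 1·x^2·y^0 ↦ 1·X^2·Y^0·Z^1.
  monomial 3·x^1·y^2 ↦ 3·X^1·Y^2·Z^0.
  monomial 3·x^1·y^1 ↦ 3·X^1·Y^1·Z^1.
  monomial -2·x^0·y^3 ↦ -2·X^0·Y^3·Z^0.
  monomial 3·x^0·y^2 ↦ 3·X^0·Y^2·Z^1.
  monomial -1·x^0·y^1 ↦ -1·X^0·Y^1·Z^2.
  monomial -1·x^0·y^0 ↦ -1·X^0·Y^0·Z^3.
Collecting: F(X, Y, Z) = -2*X**3 + 3*X**2*Y + X**2*Z + 3*X*Y**2 + 3*X*Y*Z - 2*Y**3 + 3*Y**2*Z - Y*Z**2 - Z**3.


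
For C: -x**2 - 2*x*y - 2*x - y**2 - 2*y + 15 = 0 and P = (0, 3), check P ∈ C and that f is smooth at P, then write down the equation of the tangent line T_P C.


Tangent line at P: -8*x - 8*y + 24 = 0.

Step 1: f(0, 3) = 0, so P lies on C.
Step 2: partial derivatives
  f_x(x, y) = -2*x - 2*y - 2, f_y(x, y) = -2*x - 2*y - 2.
  f_x(P) = -8, f_y(P) = -8 (gradient nonzero, so P is smooth).
Step 3: tangent line at P: -8·(x − 0) + -8·(y − 3) = 0.
Expanding: -8*x - 8*y + 24 = 0.


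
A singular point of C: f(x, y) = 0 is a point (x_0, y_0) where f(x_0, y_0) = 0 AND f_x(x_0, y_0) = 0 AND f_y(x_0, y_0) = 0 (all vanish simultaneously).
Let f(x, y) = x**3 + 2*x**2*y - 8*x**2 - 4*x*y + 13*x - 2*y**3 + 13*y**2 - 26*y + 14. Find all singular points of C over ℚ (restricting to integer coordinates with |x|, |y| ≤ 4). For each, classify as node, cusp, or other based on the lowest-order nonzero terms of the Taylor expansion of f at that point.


Singular points: {(1, 2)}; classification: node.

Compute partial derivatives:
  f_x = 3*x**2 + 4*x*y - 16*x - 4*y + 13.
  f_y = 2*x**2 - 4*x - 6*y**2 + 26*y - 26.
Scan x_0 ∈ {−4, ..., 4}. For each x_0, f_y(x_0, y) is a polynomial in y; find its integer roots y ∈ {−4, ..., 4}, then test f_x and f at those candidates.
  x = -4: f_y(-4, y) = -6*y**2 + 26*y + 22; no integer root y with |y| ≤ 4.
  x = -3: f_y(-3, y) = -6*y**2 + 26*y + 4; no integer root y with |y| ≤ 4.
  x = -2: f_y(-2, y) = -6*y**2 + 26*y - 10; no integer root y with |y| ≤ 4.
  x = -1: f_y(-1, y) = -6*y**2 + 26*y - 20; vanishes at y ∈ {1}. (-1, 1): f_x = 24 ≠ 0.
  x = 0: f_y(0, y) = -6*y**2 + 26*y - 26; no integer root y with |y| ≤ 4.
  x = 1: f_y(1, y) = -6*y**2 + 26*y - 28; vanishes at y ∈ {2}. (1, 2): f_x = 0, f = 0 — SINGULAR.
  x = 2: f_y(2, y) = -6*y**2 + 26*y - 26; no integer root y with |y| ≤ 4.
  x = 3: f_y(3, y) = -6*y**2 + 26*y - 20; vanishes at y ∈ {1}. (3, 1): f_x = 0 but f = -1 ≠ 0.
  x = 4: f_y(4, y) = -6*y**2 + 26*y - 10; no integer root y with |y| ≤ 4.
Only singular point on the grid: (1, 2).
Classify: substitute x = 1 + u, y = 2 + v and expand: f = u**3 + 2*u**2*v - u**2 - 2*v**3 + v**2.
No constant or linear terms (consistent with a singular point). Quadratic part: -u**2 + v**2. Cubic part: u**3 + 2*u**2*v - 2*v**3.
The quadratic part v**2 - u**2 = (v − u)(v + u) splits into two distinct linear factors, so there are two distinct tangent lines y − 2 = ±(x − 1) — this is a node (ordinary double point).
Classification: node.


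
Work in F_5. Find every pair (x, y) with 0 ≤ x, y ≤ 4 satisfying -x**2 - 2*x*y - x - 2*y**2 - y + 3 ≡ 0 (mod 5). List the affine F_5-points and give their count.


Affine F_5-points: {(0, 1), (2, 1), (2, 4), (4, 4)}; count = 4.

For each of the 25 pairs (x, y) ∈ F_5², evaluate f(x, y) mod 5. Record the zeros.
  x = 0: [0↦3, 1↦0, 2↦3, 3↦2, 4↦2]  zeros at y ∈ {1}
  x = 1: [0↦1, 1↦1, 2↦2, 3↦4, 4↦2]  zeros at y ∈ ∅
  x = 2: [0↦2, 1↦0, 2↦4, 3↦4, 4↦0]  zeros at y ∈ {1, 4}
  x = 3: [0↦1, 1↦2, 2↦4, 3↦2, 4↦1]  zeros at y ∈ ∅
  x = 4: [0↦3, 1↦2, 2↦2, 3↦3, 4↦0]  zeros at y ∈ {4}
Collecting zeros: affine points = {(0, 1), (2, 1), (2, 4), (4, 4)}.
Total count |C(F_5)_aff| = 4.


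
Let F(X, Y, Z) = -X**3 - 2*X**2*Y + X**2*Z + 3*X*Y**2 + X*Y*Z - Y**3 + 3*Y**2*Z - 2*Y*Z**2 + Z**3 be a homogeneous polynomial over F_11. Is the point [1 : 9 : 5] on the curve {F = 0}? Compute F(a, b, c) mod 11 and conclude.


F(1,9,5) ≡ 6 (mod 11); P is NOT on the curve.

Evaluate F(1, 9, 5) term-by-term (mod 11).
  -X**3 ↦ -1·1·1·1 = -1
  -2*X**2*Y ↦ -2·1·9·1 = -18
  X**2*Z ↦ 1·1·1·5 = 5
  3*X*Y**2 ↦ 3·1·81·1 = 243
  X*Y*Z ↦ 1·1·9·5 = 45
  -Y**3 ↦ -1·1·729·1 = -729
  3*Y**2*Z ↦ 3·1·81·5 = 1215
  -2*Y*Z**2 ↦ -2·1·9·25 = -450
  Z**3 ↦ 1·1·1·125 = 125
Sum: F(1, 9, 5) = (-1) + (-18) + (5) + (243) + (45) + (-729) + (1215) + (-450) + (125) = 435.
Reducing mod 11: 435 ≡ 6 (mod 11).
Since F(a, b, c) ≡ 6 ≠ 0 (mod 11), P does NOT lie on the curve.


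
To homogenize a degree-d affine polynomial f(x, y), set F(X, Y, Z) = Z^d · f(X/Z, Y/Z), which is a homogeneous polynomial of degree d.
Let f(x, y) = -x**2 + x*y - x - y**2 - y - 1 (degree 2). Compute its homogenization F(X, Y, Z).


F(X, Y, Z) = -X**2 + X*Y - X*Z - Y**2 - Y*Z - Z**2

deg(f) = 2.
Substitute x = X/Z, y = Y/Z into f, then multiply by Z^2.
  monomial -1·x^2·y^0 ↦ -1·X^2·Y^0·Z^0.
  monomial 1·x^1·y^1 ↦ 1·X^1·Y^1·Z^0.
  monomial -1·x^1·y^0 ↦ -1·X^1·Y^0·Z^1.
  monomial -1·x^0·y^2 ↦ -1·X^0·Y^2·Z^0.
  monomial -1·x^0·y^1 ↦ -1·X^0·Y^1·Z^1.
  monomial -1·x^0·y^0 ↦ -1·X^0·Y^0·Z^2.
Collecting: F(X, Y, Z) = -X**2 + X*Y - X*Z - Y**2 - Y*Z - Z**2.


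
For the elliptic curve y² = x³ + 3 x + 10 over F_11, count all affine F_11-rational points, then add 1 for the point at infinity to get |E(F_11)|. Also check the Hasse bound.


Affine points = {(1, 5), (1, 6), (4, 3), (4, 8), (7, 0)}; affine count = 5; |E(F_11)| = 6.

Discriminant check: Δ ∝ 4a³ + 27b² = 4·3³ + 27·10² = 4·27 + 27·100 ≡ 3 (mod 11). Nonzero ⇒ E is nonsingular.
For each x ∈ F_11, compute rhs = x³ + 3·x + 10 mod 11, then count y ∈ F_11 with y² ≡ rhs.
  x = 0: rhs = 10, matching y values: none (0 points).
  x = 1: rhs = 3, matching y values: 5, 6 (2 points).
  x = 2: rhs = 2, matching y values: none (0 points).
  x = 3: rhs = 2, matching y values: none (0 points).
  x = 4: rhs = 9, matching y values: 3, 8 (2 points).
  x = 5: rhs = 7, matching y values: none (0 points).
  x = 6: rhs = 2, matching y values: none (0 points).
  x = 7: rhs = 0, matching y values: 0 (1 points).
  x = 8: rhs = 7, matching y values: none (0 points).
  x = 9: rhs = 7, matching y values: none (0 points).
  x = 10: rhs = 6, matching y values: none (0 points).
Total affine count: 5.
Full point count |E(F_11)| = 5 + 1 = 6.
Hasse bound: |6 − (11+1)| = |-6| = 6 ≤ 2√11 ≈ 6.6332 ✓.


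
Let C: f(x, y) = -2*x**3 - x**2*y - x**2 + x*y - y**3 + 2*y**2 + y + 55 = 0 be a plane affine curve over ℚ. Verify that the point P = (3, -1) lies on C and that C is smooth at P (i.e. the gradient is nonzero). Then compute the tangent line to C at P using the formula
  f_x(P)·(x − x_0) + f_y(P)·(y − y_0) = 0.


Tangent line at P: -55*x - 12*y + 153 = 0.

Step 1: f(3, -1) = 0, so P lies on C.
Step 2: partial derivatives
  f_x(x, y) = -6*x**2 - 2*x*y - 2*x + y, f_y(x, y) = -x**2 + x - 3*y**2 + 4*y + 1.
  f_x(P) = -55, f_y(P) = -12 (gradient nonzero, so P is smooth).
Step 3: tangent line at P: -55·(x − 3) + -12·(y − -1) = 0.
Expanding: -55*x - 12*y + 153 = 0.


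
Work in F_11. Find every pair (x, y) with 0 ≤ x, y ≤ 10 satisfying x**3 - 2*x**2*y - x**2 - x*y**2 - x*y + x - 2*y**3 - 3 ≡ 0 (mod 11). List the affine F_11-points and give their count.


Affine F_11-points: {(0, 5), (2, 1), (2, 3), (2, 6), (3, 4), (4, 2), (4, 9), (5, 2), (5, 10), (7, 2), (8, 10)}; count = 11.

For each of the 121 pairs (x, y) ∈ F_11², evaluate f(x, y) mod 11. Record the zeros.
  x = 0: [0↦8, 1↦6, 2↦3, 3↦9, 4↦1, 5↦0, 6↦5, 7↦4, 8↦7, 9↦2, 10↦10]  zeros at y ∈ {5}
  x = 1: [0↦9, 1↦3, 2↦5, 3↦3, 4↦7, 5↦5, 6↦7, 7↦1, 8↦8, 9↦5, 10↦2]  zeros at y ∈ ∅
  x = 2: [0↦3, 1↦0, 2↦3, 3↦0, 4↦1, 5↦5, 6↦0, 7↦7, 8↦3, 9↦9, 10↦2]  zeros at y ∈ {1, 3, 6}
  x = 3: [0↦7, 1↦3, 2↦3, 3↦6, 4↦0, 5↦6, 6↦1, 7↦6, 8↦9, 9↦9, 10↦5]  zeros at y ∈ {4}
  x = 4: [0↦5, 1↦7, 2↦0, 3↦5, 4↦10, 5↦3, 6↦5, 7↦4, 8↦10, 9↦0, 10↦6]  zeros at y ∈ {2, 9}
  x = 5: [0↦3, 1↦7, 2↦0, 3↦3, 4↦4, 5↦2, 6↦7, 7↦7, 8↦1, 9↦10, 10↦0]  zeros at y ∈ {2, 10}
  x = 6: [0↦7, 1↦9, 2↦9, 3↦6, 4↦10, 5↦9, 6↦2, 7↦10, 8↦10, 9↦1, 10↦4]  zeros at y ∈ ∅
  x = 7: [0↦1, 1↦8, 2↦0, 3↦9, 4↦1, 5↦8, 6↦7, 7↦8, 8↦10, 9↦1, 10↦2]  zeros at y ∈ {2}
  x = 8: [0↦2, 1↦10, 2↦1, 3↦7, 4↦5, 5↦5, 6↦6, 7↦7, 8↦7, 9↦5, 10↦0]  zeros at y ∈ {10}
  x = 9: [0↦5, 1↦10, 2↦7, 3↦6, 4↦6, 5↦6, 6↦5, 7↦2, 8↦7, 9↦8, 10↦4]  zeros at y ∈ ∅
  x = 10: [0↦5, 1↦3, 2↦2, 3↦1, 4↦10, 5↦6, 6↦10, 7↦10, 8↦5, 9↦5, 10↦9]  zeros at y ∈ ∅
Collecting zeros: affine points = {(0, 5), (2, 1), (2, 3), (2, 6), (3, 4), (4, 2), (4, 9), (5, 2), (5, 10), (7, 2), (8, 10)}.
Total count |C(F_11)_aff| = 11.


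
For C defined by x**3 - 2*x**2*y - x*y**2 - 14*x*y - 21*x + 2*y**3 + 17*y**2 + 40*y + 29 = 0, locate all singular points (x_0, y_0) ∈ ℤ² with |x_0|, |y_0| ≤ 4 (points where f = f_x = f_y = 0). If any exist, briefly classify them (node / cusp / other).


Singular points: {(-2, -3)}; classification: cusp.

Compute partial derivatives:
  f_x = 3*x**2 - 4*x*y - y**2 - 14*y - 21.
  f_y = -2*x**2 - 2*x*y - 14*x + 6*y**2 + 34*y + 40.
Scan x_0 ∈ {−4, ..., 4}. For each x_0, f_y(x_0, y) is a polynomial in y; find its integer roots y ∈ {−4, ..., 4}, then test f_x and f at those candidates.
  x = -4: f_y(-4, y) = 6*y**2 + 42*y + 64; no integer root y with |y| ≤ 4.
  x = -3: f_y(-3, y) = 6*y**2 + 40*y + 64; vanishes at y ∈ {-4}. (-3, -4): f_x = -2 ≠ 0.
  x = -2: f_y(-2, y) = 6*y**2 + 38*y + 60; vanishes at y ∈ {-3}. (-2, -3): f_x = 0, f = 0 — SINGULAR.
  x = -1: f_y(-1, y) = 6*y**2 + 36*y + 52; no integer root y with |y| ≤ 4.
  x = 0: f_y(0, y) = 6*y**2 + 34*y + 40; vanishes at y ∈ {-4}. (0, -4): f_x = 19 ≠ 0.
  x = 1: f_y(1, y) = 6*y**2 + 32*y + 24; no integer root y with |y| ≤ 4.
  x = 2: f_y(2, y) = 6*y**2 + 30*y + 4; no integer root y with |y| ≤ 4.
  x = 3: f_y(3, y) = 6*y**2 + 28*y - 20; no integer root y with |y| ≤ 4.
  x = 4: f_y(4, y) = 6*y**2 + 26*y - 48; no integer root y with |y| ≤ 4.
Only singular point on the grid: (-2, -3).
Classify: substitute x = -2 + u, y = -3 + v and expand: f = u**3 - 2*u**2*v - u*v**2 + 2*v**3 + v**2.
No constant or linear terms (consistent with a singular point). Quadratic part: v**2. Cubic part: u**3 - 2*u**2*v - u*v**2 + 2*v**3.
The quadratic part v**2 is a perfect square, so there is a single (double) tangent line v = 0, i.e. y = -3. Restricting the cubic part to that line (v = 0) leaves u**3 ≠ 0, so f is not divisible by v and the branch is v² ≈ -u**3 to lowest order — this is a cusp.
Classification: cusp.


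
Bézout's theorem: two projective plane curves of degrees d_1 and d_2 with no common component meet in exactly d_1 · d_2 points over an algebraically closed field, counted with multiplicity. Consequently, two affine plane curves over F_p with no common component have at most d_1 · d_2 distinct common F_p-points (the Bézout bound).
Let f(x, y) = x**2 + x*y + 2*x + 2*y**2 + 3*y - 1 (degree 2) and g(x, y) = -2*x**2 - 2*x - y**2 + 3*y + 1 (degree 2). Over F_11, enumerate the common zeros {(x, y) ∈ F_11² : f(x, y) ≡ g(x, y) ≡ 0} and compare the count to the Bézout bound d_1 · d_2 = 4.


Common zeros: {(5, 6)}; count = 1; Bézout bound = 4.

deg(f) = 2, deg(g) = 2, so Bézout bound = 4.
Scan x ∈ F_11. For each x, list the y ∈ F_11 with f(x, y) ≡ 0 and those with g(x, y) ≡ 0 (mod 11); the common zeros in that column are the intersection.
  x = 0: f ≡ 0 at y ∈ ∅; g ≡ 0 at y ∈ ∅; common: ∅.
  x = 1: f ≡ 0 at y ∈ {10}; g ≡ 0 at y ∈ ∅; common: ∅.
  x = 2: f ≡ 0 at y ∈ ∅; g ≡ 0 at y ∈ {0, 3}; common: ∅.
  x = 3: f ≡ 0 at y ∈ {1, 7}; g ≡ 0 at y ∈ {5, 9}; common: ∅.
  x = 4: f ≡ 0 at y ∈ ∅; g ≡ 0 at y ∈ ∅; common: ∅.
  x = 5: f ≡ 0 at y ∈ {1, 6}; g ≡ 0 at y ∈ {6, 8}; common: {6}.
  x = 6: f ≡ 0 at y ∈ ∅; g ≡ 0 at y ∈ ∅; common: ∅.
  x = 7: f ≡ 0 at y ∈ {3}; g ≡ 0 at y ∈ {5, 9}; common: ∅.
  x = 8: f ≡ 0 at y ∈ ∅; g ≡ 0 at y ∈ {0, 3}; common: ∅.
  x = 9: f ≡ 0 at y ∈ {6, 10}; g ≡ 0 at y ∈ ∅; common: ∅.
  x = 10: f ≡ 0 at y ∈ {3, 7}; g ≡ 0 at y ∈ ∅; common: ∅.
Collecting: common zeros = {(5, 6)}, so the count is 1.
Comparison with the Bézout bound: 1 ≤ 4 = deg(f)·deg(g), as expected for curves with no common component (the affine F_11-count falls short of the bound because intersections may lie at infinity, over extension fields, or carry multiplicity).


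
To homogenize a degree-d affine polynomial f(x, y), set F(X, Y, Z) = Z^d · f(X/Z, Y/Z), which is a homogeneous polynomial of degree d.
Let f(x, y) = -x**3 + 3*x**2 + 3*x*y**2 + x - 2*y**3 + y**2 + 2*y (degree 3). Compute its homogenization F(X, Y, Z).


F(X, Y, Z) = -X**3 + 3*X**2*Z + 3*X*Y**2 + X*Z**2 - 2*Y**3 + Y**2*Z + 2*Y*Z**2

deg(f) = 3.
Substitute x = X/Z, y = Y/Z into f, then multiply by Z^3.
  monomial -1·x^3·y^0 ↦ -1·X^3·Y^0·Z^0.
  monomial 3·x^2·y^0 ↦ 3·X^2·Y^0·Z^1.
  monomial 3·x^1·y^2 ↦ 3·X^1·Y^2·Z^0.
  monomial 1·x^1·y^0 ↦ 1·X^1·Y^0·Z^2.
  monomial -2·x^0·y^3 ↦ -2·X^0·Y^3·Z^0.
  monomial 1·x^0·y^2 ↦ 1·X^0·Y^2·Z^1.
  monomial 2·x^0·y^1 ↦ 2·X^0·Y^1·Z^2.
Collecting: F(X, Y, Z) = -X**3 + 3*X**2*Z + 3*X*Y**2 + X*Z**2 - 2*Y**3 + Y**2*Z + 2*Y*Z**2.


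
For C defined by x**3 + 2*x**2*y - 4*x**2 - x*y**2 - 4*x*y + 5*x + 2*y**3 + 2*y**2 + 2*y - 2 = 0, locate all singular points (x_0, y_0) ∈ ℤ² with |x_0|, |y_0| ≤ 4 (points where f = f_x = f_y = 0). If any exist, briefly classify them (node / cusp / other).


Singular points: {(1, 0)}; classification: node.

Compute partial derivatives:
  f_x = 3*x**2 + 4*x*y - 8*x - y**2 - 4*y + 5.
  f_y = 2*x**2 - 2*x*y - 4*x + 6*y**2 + 4*y + 2.
Scan x_0 ∈ {−4, ..., 4}. For each x_0, f_y(x_0, y) is a polynomial in y; find its integer roots y ∈ {−4, ..., 4}, then test f_x and f at those candidates.
  x = -4: f_y(-4, y) = 6*y**2 + 12*y + 50; no integer root y with |y| ≤ 4.
  x = -3: f_y(-3, y) = 6*y**2 + 10*y + 32; no integer root y with |y| ≤ 4.
  x = -2: f_y(-2, y) = 6*y**2 + 8*y + 18; no integer root y with |y| ≤ 4.
  x = -1: f_y(-1, y) = 6*y**2 + 6*y + 8; no integer root y with |y| ≤ 4.
  x = 0: f_y(0, y) = 6*y**2 + 4*y + 2; no integer root y with |y| ≤ 4.
  x = 1: f_y(1, y) = 6*y**2 + 2*y; vanishes at y ∈ {0}. (1, 0): f_x = 0, f = 0 — SINGULAR.
  x = 2: f_y(2, y) = 6*y**2 + 2; no integer root y with |y| ≤ 4.
  x = 3: f_y(3, y) = 6*y**2 - 2*y + 8; no integer root y with |y| ≤ 4.
  x = 4: f_y(4, y) = 6*y**2 - 4*y + 18; no integer root y with |y| ≤ 4.
Only singular point on the grid: (1, 0).
Classify: substitute x = 1 + u, y = 0 + v and expand: f = u**3 + 2*u**2*v - u**2 - u*v**2 + 2*v**3 + v**2.
No constant or linear terms (consistent with a singular point). Quadratic part: -u**2 + v**2. Cubic part: u**3 + 2*u**2*v - u*v**2 + 2*v**3.
The quadratic part v**2 - u**2 = (v − u)(v + u) splits into two distinct linear factors, so there are two distinct tangent lines y − 0 = ±(x − 1) — this is a node (ordinary double point).
Classification: node.


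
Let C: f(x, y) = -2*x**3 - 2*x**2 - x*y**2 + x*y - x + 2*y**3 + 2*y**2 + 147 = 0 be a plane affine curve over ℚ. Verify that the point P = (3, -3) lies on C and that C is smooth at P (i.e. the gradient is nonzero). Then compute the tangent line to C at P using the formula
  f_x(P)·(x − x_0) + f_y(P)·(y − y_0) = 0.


Tangent line at P: -79*x + 63*y + 426 = 0.

Step 1: f(3, -3) = 0, so P lies on C.
Step 2: partial derivatives
  f_x(x, y) = -6*x**2 - 4*x - y**2 + y - 1, f_y(x, y) = -2*x*y + x + 6*y**2 + 4*y.
  f_x(P) = -79, f_y(P) = 63 (gradient nonzero, so P is smooth).
Step 3: tangent line at P: -79·(x − 3) + 63·(y − -3) = 0.
Expanding: -79*x + 63*y + 426 = 0.


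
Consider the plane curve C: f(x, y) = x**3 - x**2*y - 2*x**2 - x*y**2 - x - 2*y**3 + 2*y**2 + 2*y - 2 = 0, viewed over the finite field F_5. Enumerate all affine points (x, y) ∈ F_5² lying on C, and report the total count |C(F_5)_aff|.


Affine F_5-points: {(0, 1), (0, 4), (2, 4), (3, 2), (3, 3), (4, 4)}; count = 6.

For each of the 25 pairs (x, y) ∈ F_5², evaluate f(x, y) mod 5. Record the zeros.
  x = 0: [0↦3, 1↦0, 2↦4, 3↦3, 4↦0]  zeros at y ∈ {1, 4}
  x = 1: [0↦1, 1↦1, 2↦1, 3↦4, 4↦3]  zeros at y ∈ ∅
  x = 2: [0↦1, 1↦2, 2↦1, 3↦1, 4↦0]  zeros at y ∈ {4}
  x = 3: [0↦4, 1↦4, 2↦0, 3↦0, 4↦2]  zeros at y ∈ {2, 3}
  x = 4: [0↦1, 1↦3, 2↦4, 3↦2, 4↦0]  zeros at y ∈ {4}
Collecting zeros: affine points = {(0, 1), (0, 4), (2, 4), (3, 2), (3, 3), (4, 4)}.
Total count |C(F_5)_aff| = 6.


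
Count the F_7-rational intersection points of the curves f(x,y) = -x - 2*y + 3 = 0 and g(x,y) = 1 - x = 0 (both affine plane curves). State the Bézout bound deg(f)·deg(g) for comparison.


Common zeros: {(1, 1)}; count = 1; Bézout bound = 1.

deg(f) = 1, deg(g) = 1, so Bézout bound = 1.
Scan x ∈ F_7. For each x, list the y ∈ F_7 with f(x, y) ≡ 0 and those with g(x, y) ≡ 0 (mod 7); the common zeros in that column are the intersection.
  x = 0: f ≡ 0 at y ∈ {5}; g ≡ 0 at y ∈ ∅; common: ∅.
  x = 1: f ≡ 0 at y ∈ {1}; g ≡ 0 at y ∈ {0, 1, 2, 3, 4, 5, 6}; common: {1}.
  x = 2: f ≡ 0 at y ∈ {4}; g ≡ 0 at y ∈ ∅; common: ∅.
  x = 3: f ≡ 0 at y ∈ {0}; g ≡ 0 at y ∈ ∅; common: ∅.
  x = 4: f ≡ 0 at y ∈ {3}; g ≡ 0 at y ∈ ∅; common: ∅.
  x = 5: f ≡ 0 at y ∈ {6}; g ≡ 0 at y ∈ ∅; common: ∅.
  x = 6: f ≡ 0 at y ∈ {2}; g ≡ 0 at y ∈ ∅; common: ∅.
Collecting: common zeros = {(1, 1)}, so the count is 1.
Comparison with the Bézout bound: 1 ≤ 1 = deg(f)·deg(g), as expected for curves with no common component (the bound is attained).
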